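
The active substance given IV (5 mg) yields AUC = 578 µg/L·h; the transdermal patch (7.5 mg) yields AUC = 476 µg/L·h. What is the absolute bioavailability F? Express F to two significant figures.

F = (AUC_ev / D_ev) / (AUC_iv / D_iv)
  = (476/7.5) / (578/5)
  = 63.4667 / 115.6 = 0.5490

F = 0.55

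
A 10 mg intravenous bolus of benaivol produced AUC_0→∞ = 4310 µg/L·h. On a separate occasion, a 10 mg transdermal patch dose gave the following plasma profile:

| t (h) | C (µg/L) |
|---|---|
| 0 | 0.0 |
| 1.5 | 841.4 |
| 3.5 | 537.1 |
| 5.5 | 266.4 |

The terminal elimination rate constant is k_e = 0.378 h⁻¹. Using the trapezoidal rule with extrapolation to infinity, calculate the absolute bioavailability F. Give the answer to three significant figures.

Trapezoidal AUC_0→5.5 (transdermal patch):
  [0→1.5]: (0.0+841.4)/2 × 1.5 = 631.05
  [1.5→3.5]: (841.4+537.1)/2 × 2 = 1378.5
  [3.5→5.5]: (537.1+266.4)/2 × 2 = 803.5
  Sum = 2813.05 µg/L·h
Tail: C_last/k_e = 266.4/0.378 = 704.762
AUC_0→∞ (transdermal patch) = 2813.05 + 704.762 = 3517.812 µg/L·h
F = (AUC_ev/D_ev)/(AUC_iv/D_iv) = (3517.812/10)/(4310/10) = 351.7812/431 = 0.8162

F = 0.816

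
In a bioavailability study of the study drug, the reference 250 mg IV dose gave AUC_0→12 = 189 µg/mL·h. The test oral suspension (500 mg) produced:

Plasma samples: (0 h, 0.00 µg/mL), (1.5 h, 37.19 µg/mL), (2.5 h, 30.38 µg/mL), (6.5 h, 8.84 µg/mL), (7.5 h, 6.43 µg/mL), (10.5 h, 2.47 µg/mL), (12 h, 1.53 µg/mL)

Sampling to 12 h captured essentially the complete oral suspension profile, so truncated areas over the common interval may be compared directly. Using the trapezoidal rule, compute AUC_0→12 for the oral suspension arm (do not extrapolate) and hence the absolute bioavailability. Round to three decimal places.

F = 0.434

Trapezoidal AUC_0→12 (oral suspension):
  [0→1.5]: (0.00+37.19)/2 × 1.5 = 27.8925
  [1.5→2.5]: (37.19+30.38)/2 × 1 = 33.785
  [2.5→6.5]: (30.38+8.84)/2 × 4 = 78.44
  [6.5→7.5]: (8.84+6.43)/2 × 1 = 7.635
  [7.5→10.5]: (6.43+2.47)/2 × 3 = 13.35
  [10.5→12]: (2.47+1.53)/2 × 1.5 = 3.0
  Sum = 164.1025 µg/mL·h
F = (AUC_ev/D_ev)/(AUC_iv/D_iv) = (164.1025/500)/(189/250) = 0.328205/0.756 = 0.4341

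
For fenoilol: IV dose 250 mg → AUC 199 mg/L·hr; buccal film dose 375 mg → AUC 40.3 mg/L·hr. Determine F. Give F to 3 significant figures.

F = 0.135

F = (AUC_ev / D_ev) / (AUC_iv / D_iv)
  = (40.3/375) / (199/250)
  = 0.107467 / 0.796 = 0.1350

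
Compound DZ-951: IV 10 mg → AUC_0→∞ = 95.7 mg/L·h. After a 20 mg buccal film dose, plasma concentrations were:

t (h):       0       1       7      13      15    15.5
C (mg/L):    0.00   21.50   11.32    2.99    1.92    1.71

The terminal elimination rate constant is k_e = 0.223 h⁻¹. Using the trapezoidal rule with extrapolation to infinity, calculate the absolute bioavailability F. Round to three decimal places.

Trapezoidal AUC_0→15.5 (buccal film):
  [0→1]: (0.00+21.50)/2 × 1 = 10.75
  [1→7]: (21.50+11.32)/2 × 6 = 98.46
  [7→13]: (11.32+2.99)/2 × 6 = 42.93
  [13→15]: (2.99+1.92)/2 × 2 = 4.91
  [15→15.5]: (1.92+1.71)/2 × 0.5 = 0.9075
  Sum = 157.9575 mg/L·h
Tail: C_last/k_e = 1.71/0.223 = 7.668
AUC_0→∞ (buccal film) = 157.9575 + 7.668 = 165.6255 mg/L·h
F = (AUC_ev/D_ev)/(AUC_iv/D_iv) = (165.6255/20)/(95.7/10) = 8.281275/9.57 = 0.8653

F = 0.865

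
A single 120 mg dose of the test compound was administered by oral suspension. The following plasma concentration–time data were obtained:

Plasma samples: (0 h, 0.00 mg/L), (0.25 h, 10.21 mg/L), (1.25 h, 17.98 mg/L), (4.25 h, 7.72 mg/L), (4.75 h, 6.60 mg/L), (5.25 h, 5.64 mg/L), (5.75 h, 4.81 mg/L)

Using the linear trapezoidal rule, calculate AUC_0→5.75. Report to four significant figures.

Trapezoidal AUC_0→5.75:
  [0→0.25]: (0.00+10.21)/2 × 0.25 = 1.27625
  [0.25→1.25]: (10.21+17.98)/2 × 1 = 14.095
  [1.25→4.25]: (17.98+7.72)/2 × 3 = 38.55
  [4.25→4.75]: (7.72+6.60)/2 × 0.5 = 3.58
  [4.75→5.25]: (6.60+5.64)/2 × 0.5 = 3.06
  [5.25→5.75]: (5.64+4.81)/2 × 0.5 = 2.6125
  Sum = 63.17375 mg/L·h

AUC = 63.17 mg/L·h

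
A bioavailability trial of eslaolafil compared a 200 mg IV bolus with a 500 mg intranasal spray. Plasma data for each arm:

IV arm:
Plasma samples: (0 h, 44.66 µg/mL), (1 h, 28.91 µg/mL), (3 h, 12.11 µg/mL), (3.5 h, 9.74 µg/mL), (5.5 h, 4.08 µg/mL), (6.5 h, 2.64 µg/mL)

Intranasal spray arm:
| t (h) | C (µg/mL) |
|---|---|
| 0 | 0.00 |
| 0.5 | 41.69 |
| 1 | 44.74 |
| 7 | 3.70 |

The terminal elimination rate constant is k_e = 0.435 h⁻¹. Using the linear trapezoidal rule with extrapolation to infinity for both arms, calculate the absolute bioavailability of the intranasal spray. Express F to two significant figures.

F = 0.70

Trapezoidal AUC_0→6.5 (IV):
  [0→1]: (44.66+28.91)/2 × 1 = 36.785
  [1→3]: (28.91+12.11)/2 × 2 = 41.02
  [3→3.5]: (12.11+9.74)/2 × 0.5 = 5.4625
  [3.5→5.5]: (9.74+4.08)/2 × 2 = 13.82
  [5.5→6.5]: (4.08+2.64)/2 × 1 = 3.36
  Sum = 100.4475 µg/mL·h
IV tail: 2.64/0.435 = 6.069; AUC_iv,0→∞ = 100.4475 + 6.069 = 106.5165 µg/mL·h
Trapezoidal AUC_0→7 (intranasal spray):
  [0→0.5]: (0.00+41.69)/2 × 0.5 = 10.4225
  [0.5→1]: (41.69+44.74)/2 × 0.5 = 21.6075
  [1→7]: (44.74+3.70)/2 × 6 = 145.32
  Sum = 177.35 µg/mL·h
intranasal spray tail: 3.70/0.435 = 8.506; AUC_ev,0→∞ = 177.35 + 8.506 = 185.856 µg/mL·h
F = (AUC_ev/D_ev)/(AUC_iv/D_iv) = (185.856/500)/(106.5165/200) = 0.371712/0.5325825 = 0.6979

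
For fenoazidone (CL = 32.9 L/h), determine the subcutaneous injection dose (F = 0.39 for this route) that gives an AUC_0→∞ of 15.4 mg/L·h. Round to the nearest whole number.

Dose = 1299 mg

Dose = CL × AUC_0→∞ / F
     = 32.9 × 15.4 / 0.39 = 1299.13 mg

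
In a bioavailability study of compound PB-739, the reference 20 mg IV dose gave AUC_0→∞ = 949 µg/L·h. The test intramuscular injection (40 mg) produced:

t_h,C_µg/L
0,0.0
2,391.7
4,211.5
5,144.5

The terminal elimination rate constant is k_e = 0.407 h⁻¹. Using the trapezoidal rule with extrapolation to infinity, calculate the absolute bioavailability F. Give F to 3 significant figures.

Trapezoidal AUC_0→5 (intramuscular injection):
  [0→2]: (0.0+391.7)/2 × 2 = 391.7
  [2→4]: (391.7+211.5)/2 × 2 = 603.2
  [4→5]: (211.5+144.5)/2 × 1 = 178.0
  Sum = 1172.9 µg/L·h
Tail: C_last/k_e = 144.5/0.407 = 355.037
AUC_0→∞ (intramuscular injection) = 1172.9 + 355.037 = 1527.937 µg/L·h
F = (AUC_ev/D_ev)/(AUC_iv/D_iv) = (1527.937/40)/(949/20) = 38.198425/47.45 = 0.8050

F = 0.805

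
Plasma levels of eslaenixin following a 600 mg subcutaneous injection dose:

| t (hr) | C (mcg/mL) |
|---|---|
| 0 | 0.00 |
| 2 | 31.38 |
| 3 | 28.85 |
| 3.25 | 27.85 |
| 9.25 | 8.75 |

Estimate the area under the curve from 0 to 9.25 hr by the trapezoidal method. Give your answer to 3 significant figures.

Trapezoidal AUC_0→9.25:
  [0→2]: (0.00+31.38)/2 × 2 = 31.38
  [2→3]: (31.38+28.85)/2 × 1 = 30.115
  [3→3.25]: (28.85+27.85)/2 × 0.25 = 7.0875
  [3.25→9.25]: (27.85+8.75)/2 × 6 = 109.8
  Sum = 178.3825 mcg/mL·hr

AUC = 178 mcg/mL·hr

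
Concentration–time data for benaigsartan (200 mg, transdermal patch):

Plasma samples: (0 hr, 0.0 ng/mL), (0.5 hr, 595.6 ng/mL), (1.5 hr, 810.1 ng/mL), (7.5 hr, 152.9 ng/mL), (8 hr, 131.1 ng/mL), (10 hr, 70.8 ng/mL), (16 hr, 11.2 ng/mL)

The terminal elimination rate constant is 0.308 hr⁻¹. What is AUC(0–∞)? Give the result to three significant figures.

Trapezoidal AUC_0→16:
  [0→0.5]: (0.0+595.6)/2 × 0.5 = 148.9
  [0.5→1.5]: (595.6+810.1)/2 × 1 = 702.85
  [1.5→7.5]: (810.1+152.9)/2 × 6 = 2889.0
  [7.5→8]: (152.9+131.1)/2 × 0.5 = 71.0
  [8→10]: (131.1+70.8)/2 × 2 = 201.9
  [10→16]: (70.8+11.2)/2 × 6 = 246.0
  Sum = 4259.65 ng/mL·hr
Extrapolated tail: C_last / k_e = 11.2 / 0.308 = 36.364
AUC_0→∞ = 4259.65 + 36.364 = 4296.014 ng/mL·hr

AUC = 4300 ng/mL·hr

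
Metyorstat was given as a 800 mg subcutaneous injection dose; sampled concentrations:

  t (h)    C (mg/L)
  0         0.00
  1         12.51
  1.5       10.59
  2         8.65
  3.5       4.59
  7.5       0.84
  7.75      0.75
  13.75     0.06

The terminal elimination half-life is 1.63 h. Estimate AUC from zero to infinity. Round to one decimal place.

Trapezoidal AUC_0→13.75:
  [0→1]: (0.00+12.51)/2 × 1 = 6.255
  [1→1.5]: (12.51+10.59)/2 × 0.5 = 5.775
  [1.5→2]: (10.59+8.65)/2 × 0.5 = 4.81
  [2→3.5]: (8.65+4.59)/2 × 1.5 = 9.93
  [3.5→7.5]: (4.59+0.84)/2 × 4 = 10.86
  [7.5→7.75]: (0.84+0.75)/2 × 0.25 = 0.19875
  [7.75→13.75]: (0.75+0.06)/2 × 6 = 2.43
  Sum = 40.25875 mg/L·h
k_e = ln2 / t½ = 0.693147 / 1.63 = 0.4252 h^-1
Extrapolated tail: C_last / k_e = 0.06 / 0.4252 = 0.141
AUC_0→∞ = 40.25875 + 0.141 = 40.39975 mg/L·h

AUC = 40.4 mg/L·h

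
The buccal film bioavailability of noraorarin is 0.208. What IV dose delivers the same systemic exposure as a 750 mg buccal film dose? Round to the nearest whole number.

Systemic exposure from an extravascular dose = F × D_ev, so the equivalent IV dose is F × D_ev.
D_iv = F × D_ev = 0.208 × 750 = 156 mg

D_iv = 156 mg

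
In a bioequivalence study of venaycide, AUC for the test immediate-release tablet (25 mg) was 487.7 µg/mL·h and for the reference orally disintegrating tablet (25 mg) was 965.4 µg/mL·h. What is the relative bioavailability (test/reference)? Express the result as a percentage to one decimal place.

F_rel = 50.5%

F_rel = (AUC_test/D_test) / (AUC_ref/D_ref)
      = (487.7/25) / (965.4/25)
      = 19.508 / 38.616 = 0.5052 = 50.52%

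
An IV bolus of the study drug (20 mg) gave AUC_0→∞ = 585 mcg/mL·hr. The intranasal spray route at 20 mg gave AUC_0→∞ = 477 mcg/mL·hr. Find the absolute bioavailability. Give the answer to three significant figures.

F = (AUC_ev / D_ev) / (AUC_iv / D_iv)
  = (477/20) / (585/20)
  = 23.85 / 29.25 = 0.8154

F = 0.815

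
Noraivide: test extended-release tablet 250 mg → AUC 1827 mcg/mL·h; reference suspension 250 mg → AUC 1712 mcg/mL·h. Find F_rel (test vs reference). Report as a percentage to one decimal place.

F_rel = (AUC_test/D_test) / (AUC_ref/D_ref)
      = (1827/250) / (1712/250)
      = 7.308 / 6.848 = 1.0672 = 106.72%

F_rel = 106.7%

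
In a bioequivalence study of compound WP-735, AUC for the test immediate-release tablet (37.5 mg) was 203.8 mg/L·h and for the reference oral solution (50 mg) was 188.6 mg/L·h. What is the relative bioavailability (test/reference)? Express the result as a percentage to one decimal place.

F_rel = (AUC_test/D_test) / (AUC_ref/D_ref)
      = (203.8/37.5) / (188.6/50)
      = 5.43467 / 3.772 = 1.4408 = 144.08%

F_rel = 144.1%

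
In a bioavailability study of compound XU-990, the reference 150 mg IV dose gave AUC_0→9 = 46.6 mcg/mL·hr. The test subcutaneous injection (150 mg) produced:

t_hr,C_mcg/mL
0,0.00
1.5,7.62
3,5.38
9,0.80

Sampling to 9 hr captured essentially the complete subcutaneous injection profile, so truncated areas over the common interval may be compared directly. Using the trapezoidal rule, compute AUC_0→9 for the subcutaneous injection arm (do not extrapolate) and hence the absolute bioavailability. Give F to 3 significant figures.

F = 0.730

Trapezoidal AUC_0→9 (subcutaneous injection):
  [0→1.5]: (0.00+7.62)/2 × 1.5 = 5.715
  [1.5→3]: (7.62+5.38)/2 × 1.5 = 9.75
  [3→9]: (5.38+0.80)/2 × 6 = 18.54
  Sum = 34.005 mcg/mL·hr
F = (AUC_ev/D_ev)/(AUC_iv/D_iv) = (34.005/150)/(46.6/150) = 0.2267/0.310667 = 0.7297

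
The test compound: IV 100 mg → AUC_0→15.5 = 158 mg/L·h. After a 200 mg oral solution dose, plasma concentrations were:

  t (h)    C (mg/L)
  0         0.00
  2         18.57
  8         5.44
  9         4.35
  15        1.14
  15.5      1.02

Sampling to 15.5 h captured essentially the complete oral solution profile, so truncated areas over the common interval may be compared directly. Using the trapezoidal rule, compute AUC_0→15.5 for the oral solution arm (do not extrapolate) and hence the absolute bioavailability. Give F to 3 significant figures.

F = 0.356

Trapezoidal AUC_0→15.5 (oral solution):
  [0→2]: (0.00+18.57)/2 × 2 = 18.57
  [2→8]: (18.57+5.44)/2 × 6 = 72.03
  [8→9]: (5.44+4.35)/2 × 1 = 4.895
  [9→15]: (4.35+1.14)/2 × 6 = 16.47
  [15→15.5]: (1.14+1.02)/2 × 0.5 = 0.54
  Sum = 112.505 mg/L·h
F = (AUC_ev/D_ev)/(AUC_iv/D_iv) = (112.505/200)/(158/100) = 0.562525/1.58 = 0.3560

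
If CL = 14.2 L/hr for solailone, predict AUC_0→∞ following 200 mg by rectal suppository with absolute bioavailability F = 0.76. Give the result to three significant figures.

AUC = 10.7 mg/L·hr

AUC_0→∞ = F × Dose / CL
        = 0.76 × 200 / 14.2 = 10.7042 mg/L·hr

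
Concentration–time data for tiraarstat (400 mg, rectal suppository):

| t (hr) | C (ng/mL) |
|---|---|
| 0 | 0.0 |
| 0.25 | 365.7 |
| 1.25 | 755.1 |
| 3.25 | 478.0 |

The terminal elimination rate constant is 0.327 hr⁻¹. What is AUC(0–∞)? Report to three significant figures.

Trapezoidal AUC_0→3.25:
  [0→0.25]: (0.0+365.7)/2 × 0.25 = 45.7125
  [0.25→1.25]: (365.7+755.1)/2 × 1 = 560.4
  [1.25→3.25]: (755.1+478.0)/2 × 2 = 1233.1
  Sum = 1839.2125 ng/mL·hr
Extrapolated tail: C_last / k_e = 478.0 / 0.327 = 1461.774
AUC_0→∞ = 1839.2125 + 1461.774 = 3300.9865 ng/mL·hr

AUC = 3300 ng/mL·hr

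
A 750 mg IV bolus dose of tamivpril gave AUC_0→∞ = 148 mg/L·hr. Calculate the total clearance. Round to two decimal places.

CL = Dose_iv / AUC_0→∞
   = 750 / 148 = 5.06757 L/hr

CL = 5.07 L/hr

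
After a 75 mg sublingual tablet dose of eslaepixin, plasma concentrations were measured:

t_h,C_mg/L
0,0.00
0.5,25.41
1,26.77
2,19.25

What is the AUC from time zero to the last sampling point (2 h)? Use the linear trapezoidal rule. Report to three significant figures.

Trapezoidal AUC_0→2:
  [0→0.5]: (0.00+25.41)/2 × 0.5 = 6.3525
  [0.5→1]: (25.41+26.77)/2 × 0.5 = 13.045
  [1→2]: (26.77+19.25)/2 × 1 = 23.01
  Sum = 42.4075 mg/L·h

AUC = 42.4 mg/L·h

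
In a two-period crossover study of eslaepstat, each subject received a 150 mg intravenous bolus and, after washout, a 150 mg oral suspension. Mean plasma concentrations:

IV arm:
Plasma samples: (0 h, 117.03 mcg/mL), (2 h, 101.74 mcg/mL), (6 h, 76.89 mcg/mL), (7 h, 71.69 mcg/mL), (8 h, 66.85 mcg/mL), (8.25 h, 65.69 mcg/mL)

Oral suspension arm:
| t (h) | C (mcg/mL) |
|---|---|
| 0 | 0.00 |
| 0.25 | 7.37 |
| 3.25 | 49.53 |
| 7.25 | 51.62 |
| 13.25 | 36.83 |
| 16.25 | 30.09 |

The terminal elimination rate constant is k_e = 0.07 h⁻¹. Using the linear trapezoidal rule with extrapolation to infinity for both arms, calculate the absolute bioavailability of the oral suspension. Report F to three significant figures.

Trapezoidal AUC_0→8.25 (IV):
  [0→2]: (117.03+101.74)/2 × 2 = 218.77
  [2→6]: (101.74+76.89)/2 × 4 = 357.26
  [6→7]: (76.89+71.69)/2 × 1 = 74.29
  [7→8]: (71.69+66.85)/2 × 1 = 69.27
  [8→8.25]: (66.85+65.69)/2 × 0.25 = 16.5675
  Sum = 736.1575 mcg/mL·h
IV tail: 65.69/0.07 = 938.429; AUC_iv,0→∞ = 736.1575 + 938.429 = 1674.5865 mcg/mL·h
Trapezoidal AUC_0→16.25 (oral suspension):
  [0→0.25]: (0.00+7.37)/2 × 0.25 = 0.92125
  [0.25→3.25]: (7.37+49.53)/2 × 3 = 85.35
  [3.25→7.25]: (49.53+51.62)/2 × 4 = 202.3
  [7.25→13.25]: (51.62+36.83)/2 × 6 = 265.35
  [13.25→16.25]: (36.83+30.09)/2 × 3 = 100.38
  Sum = 654.30125 mcg/mL·h
oral suspension tail: 30.09/0.07 = 429.857; AUC_ev,0→∞ = 654.30125 + 429.857 = 1084.15825 mcg/mL·h
F = (AUC_ev/D_ev)/(AUC_iv/D_iv) = (1084.15825/150)/(1674.5865/150) = 7.22772/11.16391 = 0.6474

F = 0.647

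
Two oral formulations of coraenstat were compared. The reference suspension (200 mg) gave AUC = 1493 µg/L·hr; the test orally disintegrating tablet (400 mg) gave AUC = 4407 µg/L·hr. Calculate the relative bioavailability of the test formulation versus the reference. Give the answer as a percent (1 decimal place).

F_rel = (AUC_test/D_test) / (AUC_ref/D_ref)
      = (4407/400) / (1493/200)
      = 11.0175 / 7.465 = 1.4759 = 147.59%

F_rel = 147.6%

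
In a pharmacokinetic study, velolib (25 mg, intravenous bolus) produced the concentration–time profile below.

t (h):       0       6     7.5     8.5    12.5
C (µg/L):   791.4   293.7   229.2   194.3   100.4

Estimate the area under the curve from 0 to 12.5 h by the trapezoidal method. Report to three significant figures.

AUC = 4450 µg/L·h

Trapezoidal AUC_0→12.5:
  [0→6]: (791.4+293.7)/2 × 6 = 3255.3
  [6→7.5]: (293.7+229.2)/2 × 1.5 = 392.175
  [7.5→8.5]: (229.2+194.3)/2 × 1 = 211.75
  [8.5→12.5]: (194.3+100.4)/2 × 4 = 589.4
  Sum = 4448.625 µg/L·h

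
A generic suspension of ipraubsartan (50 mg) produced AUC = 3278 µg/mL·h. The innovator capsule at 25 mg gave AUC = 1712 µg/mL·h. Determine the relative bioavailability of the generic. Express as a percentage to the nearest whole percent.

F_rel = 96%

F_rel = (AUC_test/D_test) / (AUC_ref/D_ref)
      = (3278/50) / (1712/25)
      = 65.56 / 68.48 = 0.9574 = 95.74%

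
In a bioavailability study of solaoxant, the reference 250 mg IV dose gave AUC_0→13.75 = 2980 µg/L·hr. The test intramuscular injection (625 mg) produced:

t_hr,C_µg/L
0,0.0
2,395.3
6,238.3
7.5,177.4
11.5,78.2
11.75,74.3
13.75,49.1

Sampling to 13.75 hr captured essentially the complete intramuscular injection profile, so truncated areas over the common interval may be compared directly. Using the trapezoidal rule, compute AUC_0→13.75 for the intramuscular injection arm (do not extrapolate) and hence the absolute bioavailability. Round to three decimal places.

Trapezoidal AUC_0→13.75 (intramuscular injection):
  [0→2]: (0.0+395.3)/2 × 2 = 395.3
  [2→6]: (395.3+238.3)/2 × 4 = 1267.2
  [6→7.5]: (238.3+177.4)/2 × 1.5 = 311.775
  [7.5→11.5]: (177.4+78.2)/2 × 4 = 511.2
  [11.5→11.75]: (78.2+74.3)/2 × 0.25 = 19.0625
  [11.75→13.75]: (74.3+49.1)/2 × 2 = 123.4
  Sum = 2627.9375 µg/L·hr
F = (AUC_ev/D_ev)/(AUC_iv/D_iv) = (2627.9375/625)/(2980/250) = 4.2047/11.92 = 0.3527

F = 0.353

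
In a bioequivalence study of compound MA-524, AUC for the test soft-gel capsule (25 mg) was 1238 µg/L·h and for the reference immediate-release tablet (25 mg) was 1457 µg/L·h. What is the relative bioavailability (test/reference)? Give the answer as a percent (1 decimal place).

F_rel = (AUC_test/D_test) / (AUC_ref/D_ref)
      = (1238/25) / (1457/25)
      = 49.52 / 58.28 = 0.8497 = 84.97%

F_rel = 85.0%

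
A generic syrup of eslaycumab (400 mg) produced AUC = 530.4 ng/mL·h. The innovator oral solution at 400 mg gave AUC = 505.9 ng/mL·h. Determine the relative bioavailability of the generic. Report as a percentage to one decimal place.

F_rel = (AUC_test/D_test) / (AUC_ref/D_ref)
      = (530.4/400) / (505.9/400)
      = 1.326 / 1.26475 = 1.0484 = 104.84%

F_rel = 104.8%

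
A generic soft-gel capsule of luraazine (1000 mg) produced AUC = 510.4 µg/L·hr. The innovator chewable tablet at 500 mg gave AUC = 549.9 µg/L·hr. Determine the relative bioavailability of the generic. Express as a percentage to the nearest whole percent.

F_rel = (AUC_test/D_test) / (AUC_ref/D_ref)
      = (510.4/1000) / (549.9/500)
      = 0.5104 / 1.0998 = 0.4641 = 46.41%

F_rel = 46%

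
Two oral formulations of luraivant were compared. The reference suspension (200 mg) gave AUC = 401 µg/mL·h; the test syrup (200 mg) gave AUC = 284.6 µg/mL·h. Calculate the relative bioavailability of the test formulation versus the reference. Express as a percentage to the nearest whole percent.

F_rel = 71%

F_rel = (AUC_test/D_test) / (AUC_ref/D_ref)
      = (284.6/200) / (401/200)
      = 1.423 / 2.005 = 0.7097 = 70.97%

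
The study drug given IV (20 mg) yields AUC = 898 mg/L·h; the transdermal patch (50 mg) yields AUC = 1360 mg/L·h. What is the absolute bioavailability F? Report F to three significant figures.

F = (AUC_ev / D_ev) / (AUC_iv / D_iv)
  = (1360/50) / (898/20)
  = 27.2 / 44.9 = 0.6058

F = 0.606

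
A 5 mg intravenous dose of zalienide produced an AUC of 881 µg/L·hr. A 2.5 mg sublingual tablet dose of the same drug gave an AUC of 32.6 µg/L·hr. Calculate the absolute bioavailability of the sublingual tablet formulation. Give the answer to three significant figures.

F = (AUC_ev / D_ev) / (AUC_iv / D_iv)
  = (32.6/2.5) / (881/5)
  = 13.04 / 176.2 = 0.0740

F = 0.0740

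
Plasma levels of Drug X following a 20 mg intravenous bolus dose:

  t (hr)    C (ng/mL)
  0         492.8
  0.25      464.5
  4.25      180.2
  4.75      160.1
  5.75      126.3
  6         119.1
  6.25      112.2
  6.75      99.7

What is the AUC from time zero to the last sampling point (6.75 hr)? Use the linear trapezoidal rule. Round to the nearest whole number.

AUC = 1750 ng/mL·hr

Trapezoidal AUC_0→6.75:
  [0→0.25]: (492.8+464.5)/2 × 0.25 = 119.6625
  [0.25→4.25]: (464.5+180.2)/2 × 4 = 1289.4
  [4.25→4.75]: (180.2+160.1)/2 × 0.5 = 85.075
  [4.75→5.75]: (160.1+126.3)/2 × 1 = 143.2
  [5.75→6]: (126.3+119.1)/2 × 0.25 = 30.675
  [6→6.25]: (119.1+112.2)/2 × 0.25 = 28.9125
  [6.25→6.75]: (112.2+99.7)/2 × 0.5 = 52.975
  Sum = 1749.9 ng/mL·hr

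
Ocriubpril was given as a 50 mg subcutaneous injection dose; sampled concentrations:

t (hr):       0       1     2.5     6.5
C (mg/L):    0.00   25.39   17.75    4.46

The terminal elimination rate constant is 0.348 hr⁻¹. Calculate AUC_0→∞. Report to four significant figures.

Trapezoidal AUC_0→6.5:
  [0→1]: (0.00+25.39)/2 × 1 = 12.695
  [1→2.5]: (25.39+17.75)/2 × 1.5 = 32.355
  [2.5→6.5]: (17.75+4.46)/2 × 4 = 44.42
  Sum = 89.47 mg/L·hr
Extrapolated tail: C_last / k_e = 4.46 / 0.348 = 12.816
AUC_0→∞ = 89.47 + 12.816 = 102.286 mg/L·hr

AUC = 102.3 mg/L·hr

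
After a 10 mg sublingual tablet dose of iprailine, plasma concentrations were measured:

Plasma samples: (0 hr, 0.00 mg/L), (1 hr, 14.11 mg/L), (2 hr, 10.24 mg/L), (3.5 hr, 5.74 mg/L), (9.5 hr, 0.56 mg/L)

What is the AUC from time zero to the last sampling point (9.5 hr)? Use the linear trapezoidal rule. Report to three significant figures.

AUC = 50.1 mg/L·hr

Trapezoidal AUC_0→9.5:
  [0→1]: (0.00+14.11)/2 × 1 = 7.055
  [1→2]: (14.11+10.24)/2 × 1 = 12.175
  [2→3.5]: (10.24+5.74)/2 × 1.5 = 11.985
  [3.5→9.5]: (5.74+0.56)/2 × 6 = 18.9
  Sum = 50.115 mg/L·hr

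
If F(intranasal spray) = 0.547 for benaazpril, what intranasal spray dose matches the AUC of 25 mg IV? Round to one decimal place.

For equal systemic exposure: F × D_ev = D_iv
D_ev = D_iv / F = 25 / 0.547 = 45.7038 mg

D_intranasal = 45.7 mg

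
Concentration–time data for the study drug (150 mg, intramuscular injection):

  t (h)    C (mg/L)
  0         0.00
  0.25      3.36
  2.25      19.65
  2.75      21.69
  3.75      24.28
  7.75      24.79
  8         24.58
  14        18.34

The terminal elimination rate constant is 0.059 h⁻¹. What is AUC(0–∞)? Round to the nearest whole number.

Trapezoidal AUC_0→14:
  [0→0.25]: (0.00+3.36)/2 × 0.25 = 0.42
  [0.25→2.25]: (3.36+19.65)/2 × 2 = 23.01
  [2.25→2.75]: (19.65+21.69)/2 × 0.5 = 10.335
  [2.75→3.75]: (21.69+24.28)/2 × 1 = 22.985
  [3.75→7.75]: (24.28+24.79)/2 × 4 = 98.14
  [7.75→8]: (24.79+24.58)/2 × 0.25 = 6.17125
  [8→14]: (24.58+18.34)/2 × 6 = 128.76
  Sum = 289.82125 mg/L·h
Extrapolated tail: C_last / k_e = 18.34 / 0.059 = 310.847
AUC_0→∞ = 289.82125 + 310.847 = 600.66825 mg/L·h

AUC = 601 mg/L·h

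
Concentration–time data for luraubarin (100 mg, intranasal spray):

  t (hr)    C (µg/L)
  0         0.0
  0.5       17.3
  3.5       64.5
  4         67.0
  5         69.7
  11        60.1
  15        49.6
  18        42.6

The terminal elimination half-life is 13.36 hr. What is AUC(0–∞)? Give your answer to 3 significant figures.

Trapezoidal AUC_0→18:
  [0→0.5]: (0.0+17.3)/2 × 0.5 = 4.325
  [0.5→3.5]: (17.3+64.5)/2 × 3 = 122.7
  [3.5→4]: (64.5+67.0)/2 × 0.5 = 32.875
  [4→5]: (67.0+69.7)/2 × 1 = 68.35
  [5→11]: (69.7+60.1)/2 × 6 = 389.4
  [11→15]: (60.1+49.6)/2 × 4 = 219.4
  [15→18]: (49.6+42.6)/2 × 3 = 138.3
  Sum = 975.35 µg/L·hr
k_e = ln2 / t½ = 0.693147 / 13.36 = 0.0519 hr^-1
Extrapolated tail: C_last / k_e = 42.6 / 0.0519 = 820.809
AUC_0→∞ = 975.35 + 820.809 = 1796.159 µg/L·hr

AUC = 1800 µg/L·hr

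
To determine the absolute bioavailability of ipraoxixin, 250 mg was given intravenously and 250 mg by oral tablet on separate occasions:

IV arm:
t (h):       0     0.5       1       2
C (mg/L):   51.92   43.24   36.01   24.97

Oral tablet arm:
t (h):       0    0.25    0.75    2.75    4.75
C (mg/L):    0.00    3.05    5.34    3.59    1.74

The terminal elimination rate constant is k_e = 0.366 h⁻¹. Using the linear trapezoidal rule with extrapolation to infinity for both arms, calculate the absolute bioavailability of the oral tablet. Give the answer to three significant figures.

Trapezoidal AUC_0→2 (IV):
  [0→0.5]: (51.92+43.24)/2 × 0.5 = 23.79
  [0.5→1]: (43.24+36.01)/2 × 0.5 = 19.8125
  [1→2]: (36.01+24.97)/2 × 1 = 30.49
  Sum = 74.0925 mg/L·h
IV tail: 24.97/0.366 = 68.224; AUC_iv,0→∞ = 74.0925 + 68.224 = 142.3165 mg/L·h
Trapezoidal AUC_0→4.75 (oral tablet):
  [0→0.25]: (0.00+3.05)/2 × 0.25 = 0.38125
  [0.25→0.75]: (3.05+5.34)/2 × 0.5 = 2.0975
  [0.75→2.75]: (5.34+3.59)/2 × 2 = 8.93
  [2.75→4.75]: (3.59+1.74)/2 × 2 = 5.33
  Sum = 16.73875 mg/L·h
oral tablet tail: 1.74/0.366 = 4.754; AUC_ev,0→∞ = 16.73875 + 4.754 = 21.49275 mg/L·h
F = (AUC_ev/D_ev)/(AUC_iv/D_iv) = (21.49275/250)/(142.3165/250) = 0.085971/0.569266 = 0.1510

F = 0.151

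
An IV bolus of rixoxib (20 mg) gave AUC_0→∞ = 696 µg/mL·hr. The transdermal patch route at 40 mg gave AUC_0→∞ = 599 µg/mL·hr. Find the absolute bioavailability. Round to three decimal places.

F = (AUC_ev / D_ev) / (AUC_iv / D_iv)
  = (599/40) / (696/20)
  = 14.975 / 34.8 = 0.4303

F = 0.430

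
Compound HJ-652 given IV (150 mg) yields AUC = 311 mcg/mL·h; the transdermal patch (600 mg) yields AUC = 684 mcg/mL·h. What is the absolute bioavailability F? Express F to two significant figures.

F = 0.55

F = (AUC_ev / D_ev) / (AUC_iv / D_iv)
  = (684/600) / (311/150)
  = 1.14 / 2.07333 = 0.5498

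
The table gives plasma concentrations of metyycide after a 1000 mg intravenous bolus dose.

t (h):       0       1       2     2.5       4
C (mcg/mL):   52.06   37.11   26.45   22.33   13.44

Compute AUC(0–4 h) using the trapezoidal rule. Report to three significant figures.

AUC = 115 mcg/mL·h

Trapezoidal AUC_0→4:
  [0→1]: (52.06+37.11)/2 × 1 = 44.585
  [1→2]: (37.11+26.45)/2 × 1 = 31.78
  [2→2.5]: (26.45+22.33)/2 × 0.5 = 12.195
  [2.5→4]: (22.33+13.44)/2 × 1.5 = 26.8275
  Sum = 115.3875 mcg/mL·h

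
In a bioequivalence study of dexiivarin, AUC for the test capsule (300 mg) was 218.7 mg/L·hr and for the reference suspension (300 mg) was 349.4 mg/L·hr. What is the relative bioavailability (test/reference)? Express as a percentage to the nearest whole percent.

F_rel = 63%

F_rel = (AUC_test/D_test) / (AUC_ref/D_ref)
      = (218.7/300) / (349.4/300)
      = 0.729 / 1.16467 = 0.6259 = 62.59%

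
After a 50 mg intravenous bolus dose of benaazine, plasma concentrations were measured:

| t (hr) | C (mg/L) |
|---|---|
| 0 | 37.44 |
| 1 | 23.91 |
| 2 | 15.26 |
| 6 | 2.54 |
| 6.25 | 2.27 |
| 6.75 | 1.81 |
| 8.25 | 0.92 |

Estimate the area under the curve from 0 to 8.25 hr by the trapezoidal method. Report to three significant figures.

AUC = 89.5 mg/L·hr

Trapezoidal AUC_0→8.25:
  [0→1]: (37.44+23.91)/2 × 1 = 30.675
  [1→2]: (23.91+15.26)/2 × 1 = 19.585
  [2→6]: (15.26+2.54)/2 × 4 = 35.6
  [6→6.25]: (2.54+2.27)/2 × 0.25 = 0.60125
  [6.25→6.75]: (2.27+1.81)/2 × 0.5 = 1.02
  [6.75→8.25]: (1.81+0.92)/2 × 1.5 = 2.0475
  Sum = 89.52875 mg/L·hr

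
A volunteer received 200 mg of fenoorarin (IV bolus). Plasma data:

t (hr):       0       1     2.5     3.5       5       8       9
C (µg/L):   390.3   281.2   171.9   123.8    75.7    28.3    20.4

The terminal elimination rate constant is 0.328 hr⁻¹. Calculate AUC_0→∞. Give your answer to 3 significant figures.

Trapezoidal AUC_0→9:
  [0→1]: (390.3+281.2)/2 × 1 = 335.75
  [1→2.5]: (281.2+171.9)/2 × 1.5 = 339.825
  [2.5→3.5]: (171.9+123.8)/2 × 1 = 147.85
  [3.5→5]: (123.8+75.7)/2 × 1.5 = 149.625
  [5→8]: (75.7+28.3)/2 × 3 = 156.0
  [8→9]: (28.3+20.4)/2 × 1 = 24.35
  Sum = 1153.4 µg/L·hr
Extrapolated tail: C_last / k_e = 20.4 / 0.328 = 62.195
AUC_0→∞ = 1153.4 + 62.195 = 1215.595 µg/L·hr

AUC = 1220 µg/L·hr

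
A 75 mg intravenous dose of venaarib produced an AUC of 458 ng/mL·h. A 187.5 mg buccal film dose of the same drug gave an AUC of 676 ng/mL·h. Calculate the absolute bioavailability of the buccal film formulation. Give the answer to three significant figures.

F = (AUC_ev / D_ev) / (AUC_iv / D_iv)
  = (676/187.5) / (458/75)
  = 3.60533 / 6.10667 = 0.5904

F = 0.590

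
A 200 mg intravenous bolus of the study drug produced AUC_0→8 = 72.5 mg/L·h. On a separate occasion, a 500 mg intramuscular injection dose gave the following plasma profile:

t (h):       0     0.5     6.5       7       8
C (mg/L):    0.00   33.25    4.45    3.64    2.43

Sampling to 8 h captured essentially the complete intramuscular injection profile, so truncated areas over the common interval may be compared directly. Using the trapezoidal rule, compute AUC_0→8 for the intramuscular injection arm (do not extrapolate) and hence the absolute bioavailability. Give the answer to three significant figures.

F = 0.698

Trapezoidal AUC_0→8 (intramuscular injection):
  [0→0.5]: (0.00+33.25)/2 × 0.5 = 8.3125
  [0.5→6.5]: (33.25+4.45)/2 × 6 = 113.1
  [6.5→7]: (4.45+3.64)/2 × 0.5 = 2.0225
  [7→8]: (3.64+2.43)/2 × 1 = 3.035
  Sum = 126.47 mg/L·h
F = (AUC_ev/D_ev)/(AUC_iv/D_iv) = (126.47/500)/(72.5/200) = 0.25294/0.3625 = 0.6978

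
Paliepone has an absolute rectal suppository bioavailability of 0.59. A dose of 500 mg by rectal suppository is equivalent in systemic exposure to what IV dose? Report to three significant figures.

Systemic exposure from an extravascular dose = F × D_ev, so the equivalent IV dose is F × D_ev.
D_iv = F × D_ev = 0.59 × 500 = 295 mg

D_iv = 295 mg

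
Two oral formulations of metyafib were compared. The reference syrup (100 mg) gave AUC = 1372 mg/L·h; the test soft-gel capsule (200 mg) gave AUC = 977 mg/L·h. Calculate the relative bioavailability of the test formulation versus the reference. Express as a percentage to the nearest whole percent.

F_rel = (AUC_test/D_test) / (AUC_ref/D_ref)
      = (977/200) / (1372/100)
      = 4.885 / 13.72 = 0.3560 = 35.60%

F_rel = 36%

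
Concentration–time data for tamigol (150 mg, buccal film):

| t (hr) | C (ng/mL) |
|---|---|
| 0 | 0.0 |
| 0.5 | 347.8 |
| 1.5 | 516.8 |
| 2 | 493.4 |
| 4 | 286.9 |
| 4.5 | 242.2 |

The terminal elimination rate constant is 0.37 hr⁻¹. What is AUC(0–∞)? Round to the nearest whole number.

AUC = 2339 ng/mL·hr

Trapezoidal AUC_0→4.5:
  [0→0.5]: (0.0+347.8)/2 × 0.5 = 86.95
  [0.5→1.5]: (347.8+516.8)/2 × 1 = 432.3
  [1.5→2]: (516.8+493.4)/2 × 0.5 = 252.55
  [2→4]: (493.4+286.9)/2 × 2 = 780.3
  [4→4.5]: (286.9+242.2)/2 × 0.5 = 132.275
  Sum = 1684.375 ng/mL·hr
Extrapolated tail: C_last / k_e = 242.2 / 0.37 = 654.595
AUC_0→∞ = 1684.375 + 654.595 = 2338.97 ng/mL·hr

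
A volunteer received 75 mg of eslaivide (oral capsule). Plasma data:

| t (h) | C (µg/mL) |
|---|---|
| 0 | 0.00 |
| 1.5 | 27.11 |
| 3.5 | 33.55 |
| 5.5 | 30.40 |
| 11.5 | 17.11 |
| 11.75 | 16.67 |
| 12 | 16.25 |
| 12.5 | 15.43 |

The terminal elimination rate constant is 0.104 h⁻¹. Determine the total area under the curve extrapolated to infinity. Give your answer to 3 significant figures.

AUC = 452 µg/mL·h

Trapezoidal AUC_0→12.5:
  [0→1.5]: (0.00+27.11)/2 × 1.5 = 20.3325
  [1.5→3.5]: (27.11+33.55)/2 × 2 = 60.66
  [3.5→5.5]: (33.55+30.40)/2 × 2 = 63.95
  [5.5→11.5]: (30.40+17.11)/2 × 6 = 142.53
  [11.5→11.75]: (17.11+16.67)/2 × 0.25 = 4.2225
  [11.75→12]: (16.67+16.25)/2 × 0.25 = 4.115
  [12→12.5]: (16.25+15.43)/2 × 0.5 = 7.92
  Sum = 303.73 µg/mL·h
Extrapolated tail: C_last / k_e = 15.43 / 0.104 = 148.365
AUC_0→∞ = 303.73 + 148.365 = 452.095 µg/mL·h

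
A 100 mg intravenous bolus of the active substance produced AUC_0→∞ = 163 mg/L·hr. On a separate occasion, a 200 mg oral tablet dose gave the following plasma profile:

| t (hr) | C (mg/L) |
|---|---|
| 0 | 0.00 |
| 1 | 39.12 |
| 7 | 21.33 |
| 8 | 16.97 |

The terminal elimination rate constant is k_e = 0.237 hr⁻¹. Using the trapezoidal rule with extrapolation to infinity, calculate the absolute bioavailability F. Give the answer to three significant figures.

Trapezoidal AUC_0→8 (oral tablet):
  [0→1]: (0.00+39.12)/2 × 1 = 19.56
  [1→7]: (39.12+21.33)/2 × 6 = 181.35
  [7→8]: (21.33+16.97)/2 × 1 = 19.15
  Sum = 220.06 mg/L·hr
Tail: C_last/k_e = 16.97/0.237 = 71.603
AUC_0→∞ (oral tablet) = 220.06 + 71.603 = 291.663 mg/L·hr
F = (AUC_ev/D_ev)/(AUC_iv/D_iv) = (291.663/200)/(163/100) = 1.458315/1.63 = 0.8947

F = 0.895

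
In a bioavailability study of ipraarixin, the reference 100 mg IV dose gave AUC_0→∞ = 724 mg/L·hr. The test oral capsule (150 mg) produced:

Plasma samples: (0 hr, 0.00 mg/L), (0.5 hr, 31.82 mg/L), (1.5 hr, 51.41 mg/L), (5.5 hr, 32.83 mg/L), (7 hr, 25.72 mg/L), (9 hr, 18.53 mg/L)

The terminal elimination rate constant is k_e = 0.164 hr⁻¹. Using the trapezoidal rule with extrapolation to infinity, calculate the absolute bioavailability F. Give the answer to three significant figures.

Trapezoidal AUC_0→9 (oral capsule):
  [0→0.5]: (0.00+31.82)/2 × 0.5 = 7.955
  [0.5→1.5]: (31.82+51.41)/2 × 1 = 41.615
  [1.5→5.5]: (51.41+32.83)/2 × 4 = 168.48
  [5.5→7]: (32.83+25.72)/2 × 1.5 = 43.9125
  [7→9]: (25.72+18.53)/2 × 2 = 44.25
  Sum = 306.2125 mg/L·hr
Tail: C_last/k_e = 18.53/0.164 = 112.988
AUC_0→∞ (oral capsule) = 306.2125 + 112.988 = 419.2005 mg/L·hr
F = (AUC_ev/D_ev)/(AUC_iv/D_iv) = (419.2005/150)/(724/100) = 2.79467/7.24 = 0.3860

F = 0.386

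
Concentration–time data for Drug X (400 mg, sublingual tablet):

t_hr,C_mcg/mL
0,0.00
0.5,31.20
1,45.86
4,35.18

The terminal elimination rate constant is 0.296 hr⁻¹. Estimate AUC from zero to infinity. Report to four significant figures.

Trapezoidal AUC_0→4:
  [0→0.5]: (0.00+31.20)/2 × 0.5 = 7.8
  [0.5→1]: (31.20+45.86)/2 × 0.5 = 19.265
  [1→4]: (45.86+35.18)/2 × 3 = 121.56
  Sum = 148.625 mcg/mL·hr
Extrapolated tail: C_last / k_e = 35.18 / 0.296 = 118.851
AUC_0→∞ = 148.625 + 118.851 = 267.476 mcg/mL·hr

AUC = 267.5 mcg/mL·hr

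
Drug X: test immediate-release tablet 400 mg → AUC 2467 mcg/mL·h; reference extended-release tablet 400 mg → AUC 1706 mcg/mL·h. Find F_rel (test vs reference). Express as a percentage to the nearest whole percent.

F_rel = 145%

F_rel = (AUC_test/D_test) / (AUC_ref/D_ref)
      = (2467/400) / (1706/400)
      = 6.1675 / 4.265 = 1.4461 = 144.61%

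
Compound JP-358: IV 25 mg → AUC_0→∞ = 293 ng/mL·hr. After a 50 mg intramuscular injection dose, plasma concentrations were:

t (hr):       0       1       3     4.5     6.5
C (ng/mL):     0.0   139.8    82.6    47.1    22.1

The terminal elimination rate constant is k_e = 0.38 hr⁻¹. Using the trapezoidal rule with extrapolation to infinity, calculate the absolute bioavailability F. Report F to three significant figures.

F = 0.882

Trapezoidal AUC_0→6.5 (intramuscular injection):
  [0→1]: (0.0+139.8)/2 × 1 = 69.9
  [1→3]: (139.8+82.6)/2 × 2 = 222.4
  [3→4.5]: (82.6+47.1)/2 × 1.5 = 97.275
  [4.5→6.5]: (47.1+22.1)/2 × 2 = 69.2
  Sum = 458.775 ng/mL·hr
Tail: C_last/k_e = 22.1/0.38 = 58.158
AUC_0→∞ (intramuscular injection) = 458.775 + 58.158 = 516.933 ng/mL·hr
F = (AUC_ev/D_ev)/(AUC_iv/D_iv) = (516.933/50)/(293/25) = 10.33866/11.72 = 0.8821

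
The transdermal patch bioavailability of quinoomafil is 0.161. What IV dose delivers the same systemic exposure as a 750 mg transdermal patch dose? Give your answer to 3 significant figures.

D_iv = 121 mg

Systemic exposure from an extravascular dose = F × D_ev, so the equivalent IV dose is F × D_ev.
D_iv = F × D_ev = 0.161 × 750 = 120.75 mg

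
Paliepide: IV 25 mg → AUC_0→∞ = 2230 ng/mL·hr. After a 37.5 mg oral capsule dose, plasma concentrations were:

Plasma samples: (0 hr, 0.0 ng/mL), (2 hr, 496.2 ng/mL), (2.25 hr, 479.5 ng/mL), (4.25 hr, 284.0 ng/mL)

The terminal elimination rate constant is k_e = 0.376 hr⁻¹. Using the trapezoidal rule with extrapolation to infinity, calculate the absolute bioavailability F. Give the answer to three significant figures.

F = 0.639

Trapezoidal AUC_0→4.25 (oral capsule):
  [0→2]: (0.0+496.2)/2 × 2 = 496.2
  [2→2.25]: (496.2+479.5)/2 × 0.25 = 121.9625
  [2.25→4.25]: (479.5+284.0)/2 × 2 = 763.5
  Sum = 1381.6625 ng/mL·hr
Tail: C_last/k_e = 284.0/0.376 = 755.319
AUC_0→∞ (oral capsule) = 1381.6625 + 755.319 = 2136.9815 ng/mL·hr
F = (AUC_ev/D_ev)/(AUC_iv/D_iv) = (2136.9815/37.5)/(2230/25) = 56.9862/89.2 = 0.6389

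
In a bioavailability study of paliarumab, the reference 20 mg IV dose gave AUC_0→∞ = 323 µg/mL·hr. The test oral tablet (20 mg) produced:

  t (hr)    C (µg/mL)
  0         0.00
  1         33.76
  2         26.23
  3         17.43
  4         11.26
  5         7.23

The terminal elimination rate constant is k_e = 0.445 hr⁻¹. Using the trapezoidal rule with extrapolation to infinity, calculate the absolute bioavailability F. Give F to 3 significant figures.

F = 0.336

Trapezoidal AUC_0→5 (oral tablet):
  [0→1]: (0.00+33.76)/2 × 1 = 16.88
  [1→2]: (33.76+26.23)/2 × 1 = 29.995
  [2→3]: (26.23+17.43)/2 × 1 = 21.83
  [3→4]: (17.43+11.26)/2 × 1 = 14.345
  [4→5]: (11.26+7.23)/2 × 1 = 9.245
  Sum = 92.295 µg/mL·hr
Tail: C_last/k_e = 7.23/0.445 = 16.247
AUC_0→∞ (oral tablet) = 92.295 + 16.247 = 108.542 µg/mL·hr
F = (AUC_ev/D_ev)/(AUC_iv/D_iv) = (108.542/20)/(323/20) = 5.4271/16.15 = 0.3360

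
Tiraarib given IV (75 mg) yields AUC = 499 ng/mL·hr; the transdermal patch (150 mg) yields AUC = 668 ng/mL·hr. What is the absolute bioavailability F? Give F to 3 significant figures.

F = 0.669

F = (AUC_ev / D_ev) / (AUC_iv / D_iv)
  = (668/150) / (499/75)
  = 4.45333 / 6.65333 = 0.6693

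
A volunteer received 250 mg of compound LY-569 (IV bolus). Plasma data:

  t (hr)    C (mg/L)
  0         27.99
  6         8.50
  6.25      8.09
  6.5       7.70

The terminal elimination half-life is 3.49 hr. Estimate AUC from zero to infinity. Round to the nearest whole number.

AUC = 152 mg/L·hr

Trapezoidal AUC_0→6.5:
  [0→6]: (27.99+8.50)/2 × 6 = 109.47
  [6→6.25]: (8.50+8.09)/2 × 0.25 = 2.07375
  [6.25→6.5]: (8.09+7.70)/2 × 0.25 = 1.97375
  Sum = 113.5175 mg/L·hr
k_e = ln2 / t½ = 0.693147 / 3.49 = 0.1986 hr^-1
Extrapolated tail: C_last / k_e = 7.70 / 0.1986 = 38.771
AUC_0→∞ = 113.5175 + 38.771 = 152.2885 mg/L·hr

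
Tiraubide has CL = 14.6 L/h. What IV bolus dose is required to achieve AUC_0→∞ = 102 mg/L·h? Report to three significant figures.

Dose_iv = CL × AUC_0→∞
     = 14.6 × 102 = 1489.2 mg

Dose = 1490 mg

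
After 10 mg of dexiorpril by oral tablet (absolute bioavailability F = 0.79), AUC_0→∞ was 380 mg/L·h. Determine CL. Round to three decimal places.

CL = 0.021 L/h

CL = F × Dose / AUC_0→∞
   = 0.79 × 10 / 380 = 0.0207895 L/h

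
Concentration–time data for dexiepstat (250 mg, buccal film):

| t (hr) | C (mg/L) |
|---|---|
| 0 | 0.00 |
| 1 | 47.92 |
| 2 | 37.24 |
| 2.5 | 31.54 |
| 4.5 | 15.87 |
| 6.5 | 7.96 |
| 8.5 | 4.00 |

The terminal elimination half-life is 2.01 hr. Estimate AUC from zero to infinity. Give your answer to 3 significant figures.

Trapezoidal AUC_0→8.5:
  [0→1]: (0.00+47.92)/2 × 1 = 23.96
  [1→2]: (47.92+37.24)/2 × 1 = 42.58
  [2→2.5]: (37.24+31.54)/2 × 0.5 = 17.195
  [2.5→4.5]: (31.54+15.87)/2 × 2 = 47.41
  [4.5→6.5]: (15.87+7.96)/2 × 2 = 23.83
  [6.5→8.5]: (7.96+4.00)/2 × 2 = 11.96
  Sum = 166.935 mg/L·hr
k_e = ln2 / t½ = 0.693147 / 2.01 = 0.3448 hr^-1
Extrapolated tail: C_last / k_e = 4.00 / 0.3448 = 11.601
AUC_0→∞ = 166.935 + 11.601 = 178.536 mg/L·hr

AUC = 179 mg/L·hr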